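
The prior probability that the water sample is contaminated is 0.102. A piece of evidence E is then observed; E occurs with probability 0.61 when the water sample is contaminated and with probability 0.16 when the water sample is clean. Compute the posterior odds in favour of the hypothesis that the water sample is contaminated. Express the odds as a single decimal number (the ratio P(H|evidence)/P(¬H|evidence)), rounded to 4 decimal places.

Prior odds = 0.102/(1−0.102) = 0.11359.
Likelihood ratio for E = 0.61/0.16 = 3.8125.
Posterior odds = prior odds × LR = 0.43305.

Posterior odds ≈ 0.4330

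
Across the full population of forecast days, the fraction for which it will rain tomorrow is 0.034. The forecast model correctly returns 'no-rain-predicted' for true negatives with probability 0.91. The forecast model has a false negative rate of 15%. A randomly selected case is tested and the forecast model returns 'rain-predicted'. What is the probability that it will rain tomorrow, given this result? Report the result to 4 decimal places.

P(H | E) ≈ 0.2495

Write H for 'it will rain tomorrow'. Prior odds H:¬H = 0.034/0.966 = 0.035197. For the 'rain-predicted' outcome, the likelihood ratio is 0.85/0.09 = 9.4444.
Posterior odds = 0.035197 × 9.4444 = 0.33241, so P(H|E) = 0.33241/(1+0.33241) = 0.2495.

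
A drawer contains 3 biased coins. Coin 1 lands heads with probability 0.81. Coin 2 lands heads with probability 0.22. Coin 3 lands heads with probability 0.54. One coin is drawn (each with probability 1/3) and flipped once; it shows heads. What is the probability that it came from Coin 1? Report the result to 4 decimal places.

Tabulate prior·likelihood by source: [1] prior 0.333333, lik 0.81, product 0.2700; [2] prior 0.333333, lik 0.22, product 0.07333; [3] prior 0.333333, lik 0.54, product 0.1800.
Normalizing constant = 0.52333; the posterior for Coin 1 is its product over the sum, 0.2700/0.52333 = 0.5159.

Posterior probability ≈ 0.5159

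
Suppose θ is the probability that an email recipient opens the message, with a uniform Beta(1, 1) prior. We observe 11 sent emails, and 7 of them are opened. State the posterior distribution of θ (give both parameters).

Observing 7 successes and 4 failures updates Beta(1, 1) by adding the success and failure counts to the two shape parameters: α = 1+7 = 8, β = 1+4 = 5.

Posterior: Beta(8, 5)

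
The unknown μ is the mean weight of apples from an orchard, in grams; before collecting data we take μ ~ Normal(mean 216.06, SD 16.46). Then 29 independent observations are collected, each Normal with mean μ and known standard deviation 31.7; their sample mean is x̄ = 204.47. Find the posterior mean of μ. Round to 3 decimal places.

Posterior mean ≈ 205.784

With known σ, the Normal prior is conjugate. Weight on the data is w = (n/σ²)/(n/σ² + 1/τ₀²) = 0.0288589/(0.0288589+0.00369097) = 0.88661.
Posterior mean = w·x̄ + (1−w)·μ₀ = 0.88661·204.47 + 0.11339·216.06 = 205.784.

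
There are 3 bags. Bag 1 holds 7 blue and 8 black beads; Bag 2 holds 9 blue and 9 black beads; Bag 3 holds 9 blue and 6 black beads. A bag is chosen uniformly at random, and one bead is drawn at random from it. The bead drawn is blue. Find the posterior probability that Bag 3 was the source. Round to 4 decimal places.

Posterior probability ≈ 0.3830

Tabulate prior·likelihood by source: [1] prior 0.333333, lik 0.4667, product 0.1556; [2] prior 0.333333, lik 0.5, product 0.1667; [3] prior 0.333333, lik 0.6, product 0.2000.
Normalizing constant = 0.52222; the posterior for Bag 3 is its product over the sum, 0.2000/0.52222 = 0.3830.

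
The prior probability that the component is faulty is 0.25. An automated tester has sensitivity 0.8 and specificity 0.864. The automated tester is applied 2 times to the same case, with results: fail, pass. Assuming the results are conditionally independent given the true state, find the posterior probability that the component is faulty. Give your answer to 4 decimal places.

With H the event that the component is faulty, the joint likelihood of the observed sequence is P(data|H) = 0.8·0.2 = 0.16000 and P(data|¬H) = 0.136·0.864 = 0.11750.
Bayes: P(H|data) = 0.25·0.16000 / (0.25·0.16000 + 0.75·0.11750) = 0.040000/0.12813 = 0.3122.

Posterior P(H) ≈ 0.3122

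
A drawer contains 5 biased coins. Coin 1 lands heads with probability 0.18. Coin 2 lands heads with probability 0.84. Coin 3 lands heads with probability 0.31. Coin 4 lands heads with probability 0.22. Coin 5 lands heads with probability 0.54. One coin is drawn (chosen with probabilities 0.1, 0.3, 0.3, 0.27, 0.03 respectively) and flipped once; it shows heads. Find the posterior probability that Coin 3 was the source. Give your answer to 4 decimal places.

Posterior probability ≈ 0.2120

Tabulate prior·likelihood by source: [1] prior 0.1, lik 0.18, product 0.01800; [2] prior 0.3, lik 0.84, product 0.2520; [3] prior 0.3, lik 0.31, product 0.09300; [4] prior 0.27, lik 0.22, product 0.05940; [5] prior 0.03, lik 0.54, product 0.01620.
Normalizing constant = 0.43860; the posterior for Coin 3 is its product over the sum, 0.09300/0.43860 = 0.2120.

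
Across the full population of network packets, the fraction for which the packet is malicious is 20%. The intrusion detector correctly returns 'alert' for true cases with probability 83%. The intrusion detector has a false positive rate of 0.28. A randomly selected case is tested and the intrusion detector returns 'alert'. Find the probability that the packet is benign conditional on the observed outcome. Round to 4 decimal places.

Write H for 'the packet is malicious'. Prior odds H:¬H = 0.2/0.8 = 0.25000. For the 'alert' outcome, the likelihood ratio is 0.83/0.28 = 2.9643.
Posterior odds = 0.25000 × 2.9643 = 0.74107, so P(H|E) = 0.74107/(1+0.74107) = 0.4256. Then P(¬H|E) = 1 − 0.4256 = 0.5744.

P(¬H | E) ≈ 0.5744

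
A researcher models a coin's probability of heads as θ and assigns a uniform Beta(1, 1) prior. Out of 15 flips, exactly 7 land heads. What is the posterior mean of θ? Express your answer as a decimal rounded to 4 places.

Observing 7 successes and 8 failures updates Beta(1, 1) by adding the success and failure counts to the two shape parameters: α = 1+7 = 8, β = 1+8 = 9.
Posterior mean = α/(α+β) = 8/17 = 0.4706.

Posterior mean ≈ 0.4706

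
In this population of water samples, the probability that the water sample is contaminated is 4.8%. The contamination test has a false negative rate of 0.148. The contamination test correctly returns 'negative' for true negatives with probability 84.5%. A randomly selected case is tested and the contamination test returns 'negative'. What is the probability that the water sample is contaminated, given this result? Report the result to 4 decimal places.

Write H for 'the water sample is contaminated'. Prior odds H:¬H = 0.048/0.952 = 0.050420. For the 'negative' outcome, the likelihood ratio is 0.148/0.845 = 0.17515.
Posterior odds = 0.050420 × 0.17515 = 0.0088310, so P(H|E) = 0.0088310/(1+0.0088310) = 0.0088.

P(H | E) ≈ 0.0088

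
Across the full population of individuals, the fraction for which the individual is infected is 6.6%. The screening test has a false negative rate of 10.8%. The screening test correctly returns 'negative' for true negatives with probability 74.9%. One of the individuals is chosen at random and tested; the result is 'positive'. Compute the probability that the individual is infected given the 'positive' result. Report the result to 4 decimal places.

P(H | E) ≈ 0.2007

Let H be the event that the individual is infected. P(H) = 0.066, so P(¬H) = 0.934. With E the 'positive' result, P(E|H) = 0.892 and P(E|¬H) = 0.251.
P(E) = 0.892·0.066 + 0.251·0.934 = 0.058872 + 0.23443 = 0.29331.
By Bayes' theorem, P(H|E) = 0.058872 / 0.29331 = 0.2007.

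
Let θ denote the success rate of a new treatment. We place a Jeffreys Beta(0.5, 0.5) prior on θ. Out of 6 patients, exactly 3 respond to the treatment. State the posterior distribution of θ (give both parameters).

The binomial likelihood is conjugate to the Beta prior: with 3 successes and 3 failures, the posterior is Beta(0.5+3, 0.5+3) = Beta(3.5, 3.5).

Posterior: Beta(3.5, 3.5)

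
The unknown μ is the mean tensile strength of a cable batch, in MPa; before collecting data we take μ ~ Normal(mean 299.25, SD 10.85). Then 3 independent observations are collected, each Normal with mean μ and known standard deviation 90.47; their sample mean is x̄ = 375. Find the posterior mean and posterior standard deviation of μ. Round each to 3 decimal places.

With known σ, the Normal prior is conjugate. Weight on the data is w = (n/σ²)/(n/σ² + 1/τ₀²) = 0.00036653/(0.00036653+0.00849455) = 0.041364.
Posterior mean = w·x̄ + (1−w)·μ₀ = 0.041364·375 + 0.95864·299.25 = 302.383. Posterior variance = 1/(0.00036653+0.00849455) = 112.853, so SD = 10.623.

Posterior mean ≈ 302.383; posterior SD ≈ 10.623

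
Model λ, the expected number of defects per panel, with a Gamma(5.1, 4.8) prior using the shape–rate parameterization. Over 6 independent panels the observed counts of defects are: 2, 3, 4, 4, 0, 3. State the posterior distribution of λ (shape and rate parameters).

Total count ∑xᵢ = 16 over n = 6 panels.
Gamma is conjugate to the Poisson likelihood: posterior is Gamma(shape = 5.1+16 = 21.1, rate = 4.8+6 = 10.8).

Posterior: Gamma(shape=21.1, rate=10.8)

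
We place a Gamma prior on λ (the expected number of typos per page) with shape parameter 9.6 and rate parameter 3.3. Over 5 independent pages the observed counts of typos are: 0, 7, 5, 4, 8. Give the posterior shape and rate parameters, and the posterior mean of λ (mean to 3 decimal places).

The Poisson likelihood adds the total count to the shape and the number of exposure periods to the rate. Here ∑xᵢ = 24 and n = 5, so shape 9.6→33.6 and rate 3.3→8.3.
E[λ | data] = 33.6/8.3 = 4.048.

Posterior: Gamma(shape=33.6, rate=8.3); mean ≈ 4.048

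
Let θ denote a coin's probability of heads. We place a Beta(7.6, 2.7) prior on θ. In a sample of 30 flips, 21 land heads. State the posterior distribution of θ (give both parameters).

Posterior: Beta(28.6, 11.7)

Observing 21 successes and 9 failures updates Beta(7.6, 2.7) by adding the success and failure counts to the two shape parameters: α = 7.6+21 = 28.6, β = 2.7+9 = 11.7.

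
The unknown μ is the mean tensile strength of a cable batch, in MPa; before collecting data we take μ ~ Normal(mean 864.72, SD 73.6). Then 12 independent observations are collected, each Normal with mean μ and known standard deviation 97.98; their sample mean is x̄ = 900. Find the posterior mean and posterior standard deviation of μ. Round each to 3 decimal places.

With known σ, the Normal prior is conjugate. Weight on the data is w = (n/σ²)/(n/σ² + 1/τ₀²) = 0.00124999/(0.00124999+0.00018461) = 0.87132.
Posterior mean = w·x̄ + (1−w)·μ₀ = 0.87132·900 + 0.12868·864.72 = 895.460. Posterior variance = 1/(0.00124999+0.00018461) = 697.061, so SD = 26.402.

Posterior mean ≈ 895.460; posterior SD ≈ 26.402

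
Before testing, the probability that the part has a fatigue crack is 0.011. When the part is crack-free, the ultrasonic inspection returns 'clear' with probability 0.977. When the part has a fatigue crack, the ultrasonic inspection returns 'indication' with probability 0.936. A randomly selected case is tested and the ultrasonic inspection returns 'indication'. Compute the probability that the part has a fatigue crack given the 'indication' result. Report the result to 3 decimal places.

Let H be the event that the part has a fatigue crack. P(H) = 0.011, so P(¬H) = 0.989. With E the 'indication' result, P(E|H) = 0.936 and P(E|¬H) = 0.023.
P(E) = 0.936·0.011 + 0.023·0.989 = 0.010296 + 0.022747 = 0.033043.
By Bayes' theorem, P(H|E) = 0.010296 / 0.033043 = 0.312.

P(H | E) ≈ 0.312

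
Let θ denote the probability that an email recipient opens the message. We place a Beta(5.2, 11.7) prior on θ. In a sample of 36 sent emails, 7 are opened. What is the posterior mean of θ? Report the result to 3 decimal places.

Observing 7 successes and 29 failures updates Beta(5.2, 11.7) by adding the success and failure counts to the two shape parameters: α = 5.2+7 = 12.2, β = 11.7+29 = 40.7.
Posterior mean = α/(α+β) = 12.2/52.9 = 0.231.

Posterior mean ≈ 0.231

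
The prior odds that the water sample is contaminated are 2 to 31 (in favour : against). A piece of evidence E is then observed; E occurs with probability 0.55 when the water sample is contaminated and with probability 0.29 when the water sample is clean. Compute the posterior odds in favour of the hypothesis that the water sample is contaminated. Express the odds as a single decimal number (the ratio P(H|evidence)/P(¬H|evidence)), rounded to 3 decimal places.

Prior odds = 2/31 = 0.064516. In log-odds, ln(0.064516) = -2.7408.
Add log likelihood ratio: ln(1.8966) = 0.64004.
Posterior log-odds = -2.1008, so posterior odds = exp(-2.1008) = 0.12236.

Posterior odds ≈ 0.122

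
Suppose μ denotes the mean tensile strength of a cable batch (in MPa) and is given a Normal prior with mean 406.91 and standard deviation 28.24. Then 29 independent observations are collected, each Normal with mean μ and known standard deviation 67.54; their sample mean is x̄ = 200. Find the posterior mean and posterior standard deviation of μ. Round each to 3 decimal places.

Posterior mean ≈ 234.087; posterior SD ≈ 11.462

Prior precision 1/τ₀² = 1/28.24² = 0.00125392; data precision n/σ² = 29/67.54² = 0.00635735.
Posterior precision = 0.00125392 + 0.00635735 = 0.00761127, giving posterior SD = 1/√0.00761127 = 11.462.
Posterior mean = (0.00125392·406.91 + 0.00635735·200) / 0.00761127 = 234.087.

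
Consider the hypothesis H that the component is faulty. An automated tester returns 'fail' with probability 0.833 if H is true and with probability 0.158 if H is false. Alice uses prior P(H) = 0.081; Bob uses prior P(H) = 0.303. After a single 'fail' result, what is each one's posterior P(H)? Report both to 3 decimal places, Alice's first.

Alice: 0.317; Bob: 0.696

P('+'|H) = 0.833, P('+'|¬H) = 0.158.
Alice: numerator 0.833·0.081 = 0.067473; evidence = 0.067473+0.158·0.919 = 0.21268; posterior = 0.317.
Bob: numerator 0.833·0.303 = 0.25240; evidence = 0.25240+0.158·0.697 = 0.36252; posterior = 0.696.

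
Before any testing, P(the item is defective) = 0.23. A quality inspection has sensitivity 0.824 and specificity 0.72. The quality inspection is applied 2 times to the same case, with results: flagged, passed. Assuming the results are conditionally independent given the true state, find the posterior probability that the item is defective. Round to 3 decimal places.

Posterior P(H) ≈ 0.177

Let H be the event that the item is defective; start with P(H) = 0.23. P('flagged'|H) = 0.824, P('flagged'|¬H) = 0.28.
Update on result 1 ('flagged'): P(H) ← 0.824·0.2300 / (0.824·0.2300 + 0.28·0.7700) = 0.18952/0.40512 = 0.4678.
Update on result 2 ('passed'): P(H) ← 0.176·0.4678 / (0.176·0.4678 + 0.72·0.5322) = 0.082335/0.46551 = 0.1769.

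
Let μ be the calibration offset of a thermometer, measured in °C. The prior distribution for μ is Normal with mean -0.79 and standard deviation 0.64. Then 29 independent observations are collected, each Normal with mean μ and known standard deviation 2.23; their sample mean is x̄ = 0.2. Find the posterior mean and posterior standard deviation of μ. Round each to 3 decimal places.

Posterior mean ≈ -0.092; posterior SD ≈ 0.348

Prior precision 1/τ₀² = 1/0.64² = 2.44141; data precision n/σ² = 29/2.23² = 5.83161.
Posterior precision = 2.44141 + 5.83161 = 8.27301, giving posterior SD = 1/√8.27301 = 0.348.
Posterior mean = (2.44141·-0.79 + 5.83161·0.2) / 8.27301 = -0.092.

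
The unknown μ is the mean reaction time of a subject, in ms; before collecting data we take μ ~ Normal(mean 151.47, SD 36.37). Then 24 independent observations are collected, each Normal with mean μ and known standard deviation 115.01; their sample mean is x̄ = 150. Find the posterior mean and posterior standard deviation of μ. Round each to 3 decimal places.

With known σ, the Normal prior is conjugate. Weight on the data is w = (n/σ²)/(n/σ² + 1/τ₀²) = 0.00181443/(0.00181443+0.00075599) = 0.70589.
Posterior mean = w·x̄ + (1−w)·μ₀ = 0.70589·150 + 0.29411·151.47 = 150.432. Posterior variance = 1/(0.00181443+0.00075599) = 389.042, so SD = 19.724.

Posterior mean ≈ 150.432; posterior SD ≈ 19.724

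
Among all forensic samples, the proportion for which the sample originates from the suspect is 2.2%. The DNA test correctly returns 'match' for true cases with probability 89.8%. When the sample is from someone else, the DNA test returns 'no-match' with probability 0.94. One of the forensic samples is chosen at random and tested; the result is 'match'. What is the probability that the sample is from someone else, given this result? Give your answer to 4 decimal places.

Let H be the event that the sample originates from the suspect. P(H) = 0.022, so P(¬H) = 0.978. With E the 'match' result, P(E|H) = 0.898 and P(E|¬H) = 0.06.
P(E) = 0.898·0.022 + 0.06·0.978 = 0.019756 + 0.058680 = 0.078436.
By Bayes' theorem, P(H|E) = 0.019756 / 0.078436 = 0.2519. Hence P(¬H|E) = 1 − 0.2519 = 0.7481.

P(¬H | E) ≈ 0.7481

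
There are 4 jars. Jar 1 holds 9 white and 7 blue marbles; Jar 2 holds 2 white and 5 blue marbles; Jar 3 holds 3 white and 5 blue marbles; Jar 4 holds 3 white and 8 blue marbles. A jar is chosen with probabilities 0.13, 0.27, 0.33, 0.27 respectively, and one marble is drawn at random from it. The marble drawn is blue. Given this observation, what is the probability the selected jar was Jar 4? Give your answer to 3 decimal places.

P(blue|Jar 1) = 0.4375; P(blue|Jar 2) = 0.7143; P(blue|Jar 3) = 0.625; P(blue|Jar 4) = 0.7273.
Prior × likelihood for each source: 0.13·0.4375=0.05688, 0.27·0.7143=0.1929, 0.33·0.625=0.2063, 0.27·0.7273=0.1964. Summing gives P(blue) = 0.65235.
P(Jar 4 | blue) = 0.1964 / 0.65235 = 0.301.

Posterior probability ≈ 0.301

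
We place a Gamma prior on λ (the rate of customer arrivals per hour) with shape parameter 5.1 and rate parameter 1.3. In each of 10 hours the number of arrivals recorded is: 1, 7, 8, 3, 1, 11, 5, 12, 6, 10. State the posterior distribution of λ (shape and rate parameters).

The Poisson likelihood adds the total count to the shape and the number of exposure periods to the rate. Here ∑xᵢ = 64 and n = 10, so shape 5.1→69.1 and rate 1.3→11.3.

Posterior: Gamma(shape=69.1, rate=11.3)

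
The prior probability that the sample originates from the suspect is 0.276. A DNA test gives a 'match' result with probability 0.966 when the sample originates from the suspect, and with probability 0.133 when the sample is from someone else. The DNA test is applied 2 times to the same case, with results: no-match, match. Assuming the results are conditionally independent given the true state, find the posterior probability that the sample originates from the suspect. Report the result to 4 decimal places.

Posterior P(H) ≈ 0.0979

With H the event that the sample originates from the suspect, the joint likelihood of the observed sequence is P(data|H) = 0.034·0.966 = 0.032844 and P(data|¬H) = 0.867·0.133 = 0.11531.
Bayes: P(H|data) = 0.276·0.032844 / (0.276·0.032844 + 0.724·0.11531) = 0.0090649/0.092550 = 0.0979.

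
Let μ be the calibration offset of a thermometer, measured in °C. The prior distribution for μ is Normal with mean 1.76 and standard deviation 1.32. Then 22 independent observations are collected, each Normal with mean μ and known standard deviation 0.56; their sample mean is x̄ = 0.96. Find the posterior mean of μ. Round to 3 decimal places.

With known σ, the Normal prior is conjugate. Weight on the data is w = (n/σ²)/(n/σ² + 1/τ₀²) = 70.1531/(70.1531+0.573921) = 0.99189.
Posterior mean = w·x̄ + (1−w)·μ₀ = 0.99189·0.96 + 0.0081146·1.76 = 0.966.

Posterior mean ≈ 0.966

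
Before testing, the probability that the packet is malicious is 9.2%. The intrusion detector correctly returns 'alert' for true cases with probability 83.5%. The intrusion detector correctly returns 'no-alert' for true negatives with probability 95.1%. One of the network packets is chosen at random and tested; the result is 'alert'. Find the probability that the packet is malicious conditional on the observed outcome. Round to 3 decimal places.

P(H | E) ≈ 0.633

Let H be the event that the packet is malicious. P(H) = 0.092, so P(¬H) = 0.908. With E the 'alert' result, P(E|H) = 0.835 and P(E|¬H) = 0.049.
P(E) = 0.835·0.092 + 0.049·0.908 = 0.076820 + 0.044492 = 0.12131.
By Bayes' theorem, P(H|E) = 0.076820 / 0.12131 = 0.633.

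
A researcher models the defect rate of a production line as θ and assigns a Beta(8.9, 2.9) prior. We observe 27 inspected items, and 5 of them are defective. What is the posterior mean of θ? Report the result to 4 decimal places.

The binomial likelihood is conjugate to the Beta prior: with 5 successes and 22 failures, the posterior is Beta(8.9+5, 2.9+22) = Beta(13.9, 24.9).
Posterior mean = α/(α+β) = 13.9/38.8 = 0.3582.

Posterior mean ≈ 0.3582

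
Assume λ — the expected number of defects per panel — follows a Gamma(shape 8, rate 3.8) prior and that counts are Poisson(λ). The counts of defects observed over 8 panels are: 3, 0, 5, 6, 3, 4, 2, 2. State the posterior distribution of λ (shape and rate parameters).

Posterior: Gamma(shape=33, rate=11.8)

Total count ∑xᵢ = 25 over n = 8 panels.
Gamma is conjugate to the Poisson likelihood: posterior is Gamma(shape = 8+25 = 33, rate = 3.8+8 = 11.8).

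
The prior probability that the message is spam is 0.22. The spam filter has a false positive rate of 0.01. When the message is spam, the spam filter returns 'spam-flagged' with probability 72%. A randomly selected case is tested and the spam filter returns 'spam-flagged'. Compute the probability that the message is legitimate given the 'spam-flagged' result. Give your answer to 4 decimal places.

Let H be the event that the message is spam. P(H) = 0.22, so P(¬H) = 0.78. With E the 'spam-flagged' result, P(E|H) = 0.72 and P(E|¬H) = 0.01.
P(E) = 0.72·0.22 + 0.01·0.78 = 0.15840 + 0.0078000 = 0.16620.
By Bayes' theorem, P(H|E) = 0.15840 / 0.16620 = 0.9531. Hence P(¬H|E) = 1 − 0.9531 = 0.0469.

P(¬H | E) ≈ 0.0469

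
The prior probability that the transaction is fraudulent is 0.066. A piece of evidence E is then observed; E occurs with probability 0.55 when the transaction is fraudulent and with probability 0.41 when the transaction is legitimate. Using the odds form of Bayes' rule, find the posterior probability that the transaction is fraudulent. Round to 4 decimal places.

Posterior probability ≈ 0.0866

Prior odds = 0.066/(1−0.066) = 0.070664. In log-odds, ln(0.070664) = -2.6498.
Add log likelihood ratio: ln(1.3415) = 0.29376.
Posterior log-odds = -2.3561, so posterior odds = exp(-2.3561) = 0.094793. Converting, P(H|E) = 0.094793/1.0948 = 0.0866.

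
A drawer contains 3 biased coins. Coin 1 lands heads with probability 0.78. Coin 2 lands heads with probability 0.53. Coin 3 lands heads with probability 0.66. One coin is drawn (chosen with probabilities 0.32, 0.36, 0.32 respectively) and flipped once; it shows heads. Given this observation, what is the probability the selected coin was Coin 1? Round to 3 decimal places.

Tabulate prior·likelihood by source: [1] prior 0.32, lik 0.78, product 0.2496; [2] prior 0.36, lik 0.53, product 0.1908; [3] prior 0.32, lik 0.66, product 0.2112.
Normalizing constant = 0.65160; the posterior for Coin 1 is its product over the sum, 0.2496/0.65160 = 0.383.

Posterior probability ≈ 0.383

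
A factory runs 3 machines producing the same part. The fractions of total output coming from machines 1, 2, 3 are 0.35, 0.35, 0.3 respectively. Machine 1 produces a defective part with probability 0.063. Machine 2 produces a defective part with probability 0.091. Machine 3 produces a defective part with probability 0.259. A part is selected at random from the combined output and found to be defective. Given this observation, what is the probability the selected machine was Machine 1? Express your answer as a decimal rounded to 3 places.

Posterior probability ≈ 0.168

P(defective|M1) = 0.063; P(defective|M2) = 0.091; P(defective|M3) = 0.259.
Prior × likelihood for each source: 0.35·0.063=0.02205, 0.35·0.091=0.03185, 0.3·0.259=0.07770. Summing gives P(defective) = 0.13160.
P(Machine 1 | defective) = 0.02205 / 0.13160 = 0.168.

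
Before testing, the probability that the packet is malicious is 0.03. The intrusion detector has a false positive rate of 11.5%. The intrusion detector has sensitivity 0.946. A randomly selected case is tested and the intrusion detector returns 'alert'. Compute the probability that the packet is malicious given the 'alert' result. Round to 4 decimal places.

P(H | E) ≈ 0.2028

Let H be the event that the packet is malicious. P(H) = 0.03, so P(¬H) = 0.97. With E the 'alert' result, P(E|H) = 0.946 and P(E|¬H) = 0.115.
P(E) = 0.946·0.03 + 0.115·0.97 = 0.028380 + 0.11155 = 0.13993.
By Bayes' theorem, P(H|E) = 0.028380 / 0.13993 = 0.2028.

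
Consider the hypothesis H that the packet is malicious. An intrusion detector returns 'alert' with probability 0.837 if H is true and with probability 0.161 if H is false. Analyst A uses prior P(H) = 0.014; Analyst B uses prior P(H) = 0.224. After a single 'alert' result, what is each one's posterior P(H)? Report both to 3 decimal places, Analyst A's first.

Analyst A: 0.069; Analyst B: 0.600

The likelihood ratio for an 'alert' result is 0.837/0.161 = 5.1988.
Analyst A: prior odds 0.014/0.986 = 0.014199; posterior odds 0.073816; posterior probability 0.069.
Analyst B: prior odds 0.224/0.776 = 0.28866; posterior odds 1.5007; posterior probability 0.600.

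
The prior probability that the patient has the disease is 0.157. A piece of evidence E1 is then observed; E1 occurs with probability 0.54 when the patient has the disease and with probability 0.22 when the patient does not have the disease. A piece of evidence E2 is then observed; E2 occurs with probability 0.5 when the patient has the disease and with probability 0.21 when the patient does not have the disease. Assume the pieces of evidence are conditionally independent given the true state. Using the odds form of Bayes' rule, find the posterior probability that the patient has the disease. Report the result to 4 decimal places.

Posterior probability ≈ 0.5212

Prior odds = 0.157/(1−0.157) = 0.18624.
Likelihood ratio for E1 = 0.54/0.22 = 2.4545.
Likelihood ratio for E2 = 0.5/0.21 = 2.3810.
Posterior odds = prior odds × LR₁ × LR₂ = 1.0884.
Posterior probability = odds/(1+odds) = 1.0884/2.0884 = 0.5212.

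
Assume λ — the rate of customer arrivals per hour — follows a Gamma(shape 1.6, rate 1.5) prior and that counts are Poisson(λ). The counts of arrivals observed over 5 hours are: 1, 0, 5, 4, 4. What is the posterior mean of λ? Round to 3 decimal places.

Posterior mean ≈ 2.400

Total count ∑xᵢ = 14 over n = 5 hours.
Gamma is conjugate to the Poisson likelihood: posterior is Gamma(shape = 1.6+14 = 15.6, rate = 1.5+5 = 6.5).
Posterior mean = shape/rate = 15.6/6.5 = 2.400.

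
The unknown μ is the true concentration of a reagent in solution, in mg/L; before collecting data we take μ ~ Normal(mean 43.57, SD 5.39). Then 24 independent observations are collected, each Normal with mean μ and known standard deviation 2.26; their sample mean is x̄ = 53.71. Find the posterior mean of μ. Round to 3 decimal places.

Prior precision 1/τ₀² = 1/5.39² = 0.0344209; data precision n/σ² = 24/2.26² = 4.69888.
Posterior precision = 0.0344209 + 4.69888 = 4.73330.
Posterior mean = (0.0344209·43.57 + 4.69888·53.71) / 4.73330 = 53.636.

Posterior mean ≈ 53.636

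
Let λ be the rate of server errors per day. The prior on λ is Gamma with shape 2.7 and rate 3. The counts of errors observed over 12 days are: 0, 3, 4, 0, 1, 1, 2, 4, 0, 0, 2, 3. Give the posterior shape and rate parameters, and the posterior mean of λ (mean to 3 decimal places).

Posterior: Gamma(shape=22.7, rate=15); mean ≈ 1.513

Total count ∑xᵢ = 20 over n = 12 days.
Gamma is conjugate to the Poisson likelihood: posterior is Gamma(shape = 2.7+20 = 22.7, rate = 3+12 = 15).
E[λ | data] = 22.7/15 = 1.513.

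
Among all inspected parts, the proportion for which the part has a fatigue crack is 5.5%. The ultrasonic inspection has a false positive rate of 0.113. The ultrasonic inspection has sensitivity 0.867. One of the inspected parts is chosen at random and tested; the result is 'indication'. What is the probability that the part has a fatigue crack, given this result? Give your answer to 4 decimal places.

P(H | E) ≈ 0.3087

Write H for 'the part has a fatigue crack'. Prior odds H:¬H = 0.055/0.945 = 0.058201. For the 'indication' outcome, the likelihood ratio is 0.867/0.113 = 7.6726.
Posterior odds = 0.058201 × 7.6726 = 0.44655, so P(H|E) = 0.44655/(1+0.44655) = 0.3087.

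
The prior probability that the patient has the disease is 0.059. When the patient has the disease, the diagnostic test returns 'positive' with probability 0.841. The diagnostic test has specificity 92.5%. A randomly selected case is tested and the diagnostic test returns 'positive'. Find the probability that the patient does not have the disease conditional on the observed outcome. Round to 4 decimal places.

Write H for 'the patient has the disease'. Prior odds H:¬H = 0.059/0.941 = 0.062699. For the 'positive' outcome, the likelihood ratio is 0.841/0.075 = 11.213.
Posterior odds = 0.062699 × 11.213 = 0.70307, so P(H|E) = 0.70307/(1+0.70307) = 0.4128. Then P(¬H|E) = 1 − 0.4128 = 0.5872.

P(¬H | E) ≈ 0.5872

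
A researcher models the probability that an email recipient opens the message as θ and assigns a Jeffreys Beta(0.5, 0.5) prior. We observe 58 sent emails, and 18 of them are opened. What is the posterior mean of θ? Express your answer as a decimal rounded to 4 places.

Posterior mean ≈ 0.3136

Observing 18 successes and 40 failures updates Beta(0.5, 0.5) by adding the success and failure counts to the two shape parameters: α = 0.5+18 = 18.5, β = 0.5+40 = 40.5.
Posterior mean = α/(α+β) = 18.5/59 = 0.3136.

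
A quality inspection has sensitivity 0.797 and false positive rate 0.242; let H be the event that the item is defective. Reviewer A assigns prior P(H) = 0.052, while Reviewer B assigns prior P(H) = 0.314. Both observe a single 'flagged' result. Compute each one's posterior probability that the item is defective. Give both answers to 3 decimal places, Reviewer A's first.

Reviewer A: 0.153; Reviewer B: 0.601

The likelihood ratio for a 'flagged' result is 0.797/0.242 = 3.2934.
Reviewer A: prior odds 0.052/0.948 = 0.054852; posterior odds 0.18065; posterior probability 0.153.
Reviewer B: prior odds 0.314/0.686 = 0.45773; posterior odds 1.5075; posterior probability 0.601.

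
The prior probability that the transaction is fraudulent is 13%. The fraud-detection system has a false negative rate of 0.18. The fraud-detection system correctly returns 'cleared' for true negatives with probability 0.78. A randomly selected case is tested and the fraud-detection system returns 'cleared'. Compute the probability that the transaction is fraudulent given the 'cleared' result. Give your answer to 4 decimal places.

Write H for 'the transaction is fraudulent'. Prior odds H:¬H = 0.13/0.87 = 0.14943. For the 'cleared' outcome, the likelihood ratio is 0.18/0.78 = 0.23077.
Posterior odds = 0.14943 × 0.23077 = 0.034483, so P(H|E) = 0.034483/(1+0.034483) = 0.0333.

P(H | E) ≈ 0.0333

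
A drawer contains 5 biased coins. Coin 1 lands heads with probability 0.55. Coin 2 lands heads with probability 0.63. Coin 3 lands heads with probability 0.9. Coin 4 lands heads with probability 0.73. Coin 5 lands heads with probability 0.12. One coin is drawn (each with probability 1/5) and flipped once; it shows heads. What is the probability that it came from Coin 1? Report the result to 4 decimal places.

P(heads|C1) = 0.55; P(heads|C2) = 0.63; P(heads|C3) = 0.9; P(heads|C4) = 0.73; P(heads|C5) = 0.12.
Prior × likelihood for each source: 0.2·0.55=0.1100, 0.2·0.63=0.1260, 0.2·0.9=0.1800, 0.2·0.73=0.1460, 0.2·0.12=0.02400. Summing gives P(heads) = 0.58600.
P(Coin 1 | heads) = 0.1100 / 0.58600 = 0.1877.

Posterior probability ≈ 0.1877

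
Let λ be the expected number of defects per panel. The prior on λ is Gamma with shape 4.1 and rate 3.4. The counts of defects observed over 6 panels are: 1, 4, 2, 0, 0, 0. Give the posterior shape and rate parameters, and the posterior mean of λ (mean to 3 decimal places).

Total count ∑xᵢ = 7 over n = 6 panels.
Gamma is conjugate to the Poisson likelihood: posterior is Gamma(shape = 4.1+7 = 11.1, rate = 3.4+6 = 9.4).
E[λ | data] = 11.1/9.4 = 1.181.

Posterior: Gamma(shape=11.1, rate=9.4); mean ≈ 1.181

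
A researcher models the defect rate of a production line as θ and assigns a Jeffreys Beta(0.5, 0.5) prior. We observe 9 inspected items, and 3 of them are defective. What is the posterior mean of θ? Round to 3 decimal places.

Posterior mean ≈ 0.350

The binomial likelihood is conjugate to the Beta prior: with 3 successes and 6 failures, the posterior is Beta(0.5+3, 0.5+6) = Beta(3.5, 6.5).
E[θ | data] = 3.5/(3.5+6.5) = 0.350.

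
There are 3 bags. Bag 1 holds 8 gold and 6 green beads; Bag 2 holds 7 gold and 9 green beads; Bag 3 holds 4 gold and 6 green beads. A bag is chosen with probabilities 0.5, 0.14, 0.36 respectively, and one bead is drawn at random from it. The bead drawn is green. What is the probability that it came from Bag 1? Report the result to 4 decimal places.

Tabulate prior·likelihood by source: [1] prior 0.5, lik 0.4286, product 0.2143; [2] prior 0.14, lik 0.5625, product 0.07875; [3] prior 0.36, lik 0.6, product 0.2160.
Normalizing constant = 0.50904; the posterior for Bag 1 is its product over the sum, 0.2143/0.50904 = 0.4210.

Posterior probability ≈ 0.4210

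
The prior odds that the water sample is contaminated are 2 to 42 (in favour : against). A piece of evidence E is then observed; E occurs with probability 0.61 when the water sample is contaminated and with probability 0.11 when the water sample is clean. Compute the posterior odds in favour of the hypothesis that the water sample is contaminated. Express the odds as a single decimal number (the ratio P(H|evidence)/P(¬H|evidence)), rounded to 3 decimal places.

Prior odds = 2/42 = 0.047619. In log-odds, ln(0.047619) = -3.0445.
Add log likelihood ratio: ln(5.5455) = 1.7130.
Posterior log-odds = -1.3315, so posterior odds = exp(-1.3315) = 0.26407.

Posterior odds ≈ 0.264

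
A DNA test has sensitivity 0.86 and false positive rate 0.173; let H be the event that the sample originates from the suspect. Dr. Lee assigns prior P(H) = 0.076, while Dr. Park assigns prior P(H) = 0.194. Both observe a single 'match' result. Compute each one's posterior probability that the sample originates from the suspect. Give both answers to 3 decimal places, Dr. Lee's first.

Dr. Lee: 0.290; Dr. Park: 0.545

P('+'|H) = 0.86, P('+'|¬H) = 0.173.
Dr. Lee: numerator 0.86·0.076 = 0.065360; evidence = 0.065360+0.173·0.924 = 0.22521; posterior = 0.290.
Dr. Park: numerator 0.86·0.194 = 0.16684; evidence = 0.16684+0.173·0.806 = 0.30628; posterior = 0.545.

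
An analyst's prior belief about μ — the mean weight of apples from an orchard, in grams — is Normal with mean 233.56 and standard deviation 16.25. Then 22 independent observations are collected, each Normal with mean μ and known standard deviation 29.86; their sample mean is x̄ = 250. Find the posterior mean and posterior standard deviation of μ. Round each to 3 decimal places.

Posterior mean ≈ 247.813; posterior SD ≈ 5.928

Prior precision 1/τ₀² = 1/16.25² = 0.00378698; data precision n/σ² = 22/29.86² = 0.0246742.
Posterior precision = 0.00378698 + 0.0246742 = 0.0284612, giving posterior SD = 1/√0.0284612 = 5.928.
Posterior mean = (0.00378698·233.56 + 0.0246742·250) / 0.0284612 = 247.813.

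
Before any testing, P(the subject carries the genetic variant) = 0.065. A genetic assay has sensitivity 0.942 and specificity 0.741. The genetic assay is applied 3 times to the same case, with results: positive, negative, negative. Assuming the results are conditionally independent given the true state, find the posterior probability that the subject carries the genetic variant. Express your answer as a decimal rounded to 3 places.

Let H be the event that the subject carries the genetic variant; start with P(H) = 0.065. P('positive'|H) = 0.942, P('positive'|¬H) = 0.259.
Update on result 1 ('positive'): P(H) ← 0.942·0.0650 / (0.942·0.0650 + 0.259·0.9350) = 0.061230/0.30340 = 0.2018.
Update on result 2 ('negative'): P(H) ← 0.058·0.2018 / (0.058·0.2018 + 0.741·0.7982) = 0.011705/0.60316 = 0.0194.
Update on result 3 ('negative'): P(H) ← 0.058·0.0194 / (0.058·0.0194 + 0.741·0.9806) = 0.0011256/0.72775 = 0.0015.

Posterior P(H) ≈ 0.002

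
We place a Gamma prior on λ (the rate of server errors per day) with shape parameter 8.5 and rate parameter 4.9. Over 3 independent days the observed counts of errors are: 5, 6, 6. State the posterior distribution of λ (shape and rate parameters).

The Poisson likelihood adds the total count to the shape and the number of exposure periods to the rate. Here ∑xᵢ = 17 and n = 3, so shape 8.5→25.5 and rate 4.9→7.9.

Posterior: Gamma(shape=25.5, rate=7.9)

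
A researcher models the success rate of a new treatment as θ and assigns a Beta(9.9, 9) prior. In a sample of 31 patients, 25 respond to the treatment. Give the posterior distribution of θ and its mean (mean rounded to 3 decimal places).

The binomial likelihood is conjugate to the Beta prior: with 25 successes and 6 failures, the posterior is Beta(9.9+25, 9+6) = Beta(34.9, 15).
Posterior mean = α/(α+β) = 34.9/49.9 = 0.699.

Posterior: Beta(34.9, 15); mean ≈ 0.699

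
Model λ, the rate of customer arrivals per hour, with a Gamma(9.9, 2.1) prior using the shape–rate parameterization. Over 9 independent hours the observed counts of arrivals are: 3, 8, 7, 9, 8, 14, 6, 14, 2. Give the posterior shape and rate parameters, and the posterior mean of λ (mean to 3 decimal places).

Total count ∑xᵢ = 71 over n = 9 hours.
Gamma is conjugate to the Poisson likelihood: posterior is Gamma(shape = 9.9+71 = 80.9, rate = 2.1+9 = 11.1).
Posterior mean = shape/rate = 80.9/11.1 = 7.288.

Posterior: Gamma(shape=80.9, rate=11.1); mean ≈ 7.288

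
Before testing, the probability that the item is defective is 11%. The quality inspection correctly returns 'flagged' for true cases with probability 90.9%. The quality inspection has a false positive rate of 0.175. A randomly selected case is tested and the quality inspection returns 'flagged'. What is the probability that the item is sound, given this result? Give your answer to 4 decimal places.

Let H be the event that the item is defective. P(H) = 0.11, so P(¬H) = 0.89. With E the 'flagged' result, P(E|H) = 0.909 and P(E|¬H) = 0.175.
P(E) = 0.909·0.11 + 0.175·0.89 = 0.099990 + 0.15575 = 0.25574.
By Bayes' theorem, P(H|E) = 0.099990 / 0.25574 = 0.3910. Hence P(¬H|E) = 1 − 0.3910 = 0.6090.

P(¬H | E) ≈ 0.6090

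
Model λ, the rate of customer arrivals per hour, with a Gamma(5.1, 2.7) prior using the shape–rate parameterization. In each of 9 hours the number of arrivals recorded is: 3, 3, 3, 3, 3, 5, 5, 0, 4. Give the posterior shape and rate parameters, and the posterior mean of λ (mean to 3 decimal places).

Posterior: Gamma(shape=34.1, rate=11.7); mean ≈ 2.915

The Poisson likelihood adds the total count to the shape and the number of exposure periods to the rate. Here ∑xᵢ = 29 and n = 9, so shape 5.1→34.1 and rate 2.7→11.7.
Posterior mean = shape/rate = 34.1/11.7 = 2.915.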